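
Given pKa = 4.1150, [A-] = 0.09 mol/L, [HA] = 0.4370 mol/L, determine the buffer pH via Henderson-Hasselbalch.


ratio = [A-] / [HA] = 0.09 / 0.4370 = 0.2059
log10(ratio) = -0.6862
pH = pKa + log10(ratio) = 4.1150 - 0.6862 = 3.4288


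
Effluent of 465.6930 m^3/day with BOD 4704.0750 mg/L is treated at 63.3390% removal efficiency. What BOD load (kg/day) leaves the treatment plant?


Load_in = volume * conc / 1000 = 465.6930 * 4704.0750 / 1000 = 2190.6548 kg/day
Removed = Load_in * eff / 100 = 2190.6548 * 63.3390 / 100 = 1387.5388 kg/day
Load_out = Load_in - Removed = 2190.6548 - 1387.5388 = 803.1160 kg/day


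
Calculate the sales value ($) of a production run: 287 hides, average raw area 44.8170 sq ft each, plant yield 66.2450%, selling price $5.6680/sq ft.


Raw_total = N * avg_area = 287 * 44.8170 = 12862.4790 sq ft
Finished = Raw_total * yield / 100 = 12862.4790 * 66.2450 / 100 = 8520.7492 sq ft
Value = Finished * price = 8520.7492 * 5.6680 = 48295.6065 $


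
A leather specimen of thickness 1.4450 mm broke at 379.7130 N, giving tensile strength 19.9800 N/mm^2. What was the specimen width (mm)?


Formula: w = F / (TS * t)
Substituting: w = 379.7130 / (19.9800 * 1.4450)
Result: 13.1520 mm


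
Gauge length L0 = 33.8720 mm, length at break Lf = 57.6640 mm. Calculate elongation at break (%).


Formula: Elongation = (Lf - L0) / L0 * 100
Substituting: Elongation = (57.6640 - 33.8720) / 33.8720 * 100
Result: 70.2409 %


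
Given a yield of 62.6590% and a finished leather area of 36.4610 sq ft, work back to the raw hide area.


Formula: raw = finished * 100 / yield
Substituting: raw = 36.4610 * 100 / 62.6590
Result: 58.1896 sq ft


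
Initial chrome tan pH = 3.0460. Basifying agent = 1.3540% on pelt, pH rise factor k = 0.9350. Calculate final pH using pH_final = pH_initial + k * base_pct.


Formula: pH_final = pH_initial + k * base_pct
Substituting: pH_final = 3.0460 + 0.9350 * 1.3540
Result: 4.3120


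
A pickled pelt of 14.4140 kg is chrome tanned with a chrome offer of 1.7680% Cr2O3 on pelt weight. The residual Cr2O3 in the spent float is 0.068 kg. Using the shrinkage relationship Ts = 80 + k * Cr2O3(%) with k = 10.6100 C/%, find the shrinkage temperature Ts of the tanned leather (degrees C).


Offered = pelt * offer_pct / 100 = 14.4140 * 1.7680 / 100 = 0.2548 kg
Uptake = offered - residual = 0.2548 - 0.068 = 0.1868 kg
Cr2O3% on pelt = uptake / pelt * 100 = 0.1868 / 14.4140 * 100 = 1.2962 %
Ts = 80 + k * Cr2O3% = 80 + 10.6100 * 1.2962 = 93.7531 C


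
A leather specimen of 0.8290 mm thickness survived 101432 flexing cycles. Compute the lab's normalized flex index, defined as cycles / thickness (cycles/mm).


Formula: Index = cycles / thickness
Substituting: Index = 101432 / 0.8290
Result: 122354.6441 cycles/mm


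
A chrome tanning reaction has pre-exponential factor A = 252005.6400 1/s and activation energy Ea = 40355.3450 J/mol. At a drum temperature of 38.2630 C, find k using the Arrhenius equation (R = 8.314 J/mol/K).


T_K = T_C + 273.15 = 38.2630 + 273.15 = 311.4130 K
exponent = -Ea / (R * T_K) = -40355.3450 / (8.314 * 311.4130) = -15.5867
k = A * exp(exponent) = 252005.6400 * exp(-15.5867) = 0.0428736 1/s


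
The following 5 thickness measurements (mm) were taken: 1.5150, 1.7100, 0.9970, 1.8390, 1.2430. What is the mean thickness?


Formula: Average = sum / n
Substituting: Average = 7.3040 / 5
Result: 1.4608 mm


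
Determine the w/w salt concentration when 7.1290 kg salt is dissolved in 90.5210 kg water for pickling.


Formula: Conc = salt / (water + salt) * 100
Substituting: Conc = 7.1290 / (90.5210 + 7.1290) * 100
Result: 7.3006 %


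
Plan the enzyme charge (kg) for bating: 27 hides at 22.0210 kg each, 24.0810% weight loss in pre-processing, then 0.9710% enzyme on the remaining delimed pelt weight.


Total_raw = N * avg_wt = 27 * 22.0210 = 594.5670 kg
Substrate = Total_raw * (1 - loss/100) = 594.5670 * (1 - 24.0810/100) = 451.3893 kg
Enzyme = Substrate * pct / 100 = 451.3893 * 0.9710 / 100 = 4.3830 kg


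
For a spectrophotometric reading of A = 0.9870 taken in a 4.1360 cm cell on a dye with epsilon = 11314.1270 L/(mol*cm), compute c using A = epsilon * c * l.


Formula: c = A / (epsilon * l)
Substituting: c = 0.9870 / (11314.1270 * 4.1360)
Result: 2.1092e-05 mol/L


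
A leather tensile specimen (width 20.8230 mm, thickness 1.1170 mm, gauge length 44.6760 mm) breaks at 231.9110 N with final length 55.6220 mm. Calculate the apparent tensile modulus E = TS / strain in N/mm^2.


TS = F / (w * t) = 231.9110 / (20.8230 * 1.1170) = 9.9707 N/mm^2
strain = (Lf - L0) / L0 = (55.6220 - 44.6760) / 44.6760 = 0.2450
E = TS / strain = 9.9707 / 0.2450 = 40.6952 N/mm^2


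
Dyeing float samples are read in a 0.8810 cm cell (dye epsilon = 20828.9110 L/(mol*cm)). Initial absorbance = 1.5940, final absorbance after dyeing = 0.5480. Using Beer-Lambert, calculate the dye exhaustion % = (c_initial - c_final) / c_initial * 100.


c_initial = A_i / (epsilon * l) = 1.5940 / (20828.9110 * 0.8810) = 8.6865e-05 mol/L
c_final = A_f / (epsilon * l) = 0.5480 / (20828.9110 * 0.8810) = 2.9863e-05 mol/L
Exhaustion = (c_initial - c_final) / c_initial * 100 = (8.6865e-05 - 2.9863e-05) / 8.6865e-05 * 100 = 65.6211 %


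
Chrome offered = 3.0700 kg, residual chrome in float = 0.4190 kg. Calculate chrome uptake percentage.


Formula: Uptake = (offered - residual) / offered * 100
Substituting: Uptake = (3.0700 - 0.4190) / 3.0700 * 100
Result: 86.3518 %


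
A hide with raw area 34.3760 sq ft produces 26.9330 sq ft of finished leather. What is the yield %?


Formula: Yield = finished / raw * 100
Substituting: Yield = 26.9330 / 34.3760 * 100
Result: 78.3483 %


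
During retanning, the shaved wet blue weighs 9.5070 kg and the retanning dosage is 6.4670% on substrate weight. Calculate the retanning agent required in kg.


Formula: Retan = substrate * pct / 100
Substituting: Retan = 9.5070 * 6.4670 / 100
Result: 0.6148 kg


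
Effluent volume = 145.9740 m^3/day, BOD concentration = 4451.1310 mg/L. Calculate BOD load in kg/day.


Formula: BOD_load = volume * conc / 1000
Substituting: BOD_load = 145.9740 * 4451.1310 / 1000
Result: 649.7494 kg/day


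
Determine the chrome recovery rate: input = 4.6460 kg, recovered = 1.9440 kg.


Formula: Recovery = recovered / input * 100
Substituting: Recovery = 1.9440 / 4.6460 * 100
Result: 41.8424 %


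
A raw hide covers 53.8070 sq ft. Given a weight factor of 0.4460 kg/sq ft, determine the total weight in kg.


Formula: Weight = area * weight_per_sqft
Substituting: Weight = 53.8070 * 0.4460
Result: 23.9979 kg


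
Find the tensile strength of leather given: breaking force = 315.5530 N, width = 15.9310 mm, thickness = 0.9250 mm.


Formula: TS = force / (width * thickness)
Substituting: TS = 315.5530 / (15.9310 * 0.9250)
Result: 21.4135 N/mm^2


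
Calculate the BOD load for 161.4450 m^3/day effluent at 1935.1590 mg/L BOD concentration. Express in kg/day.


Formula: BOD_load = volume * conc / 1000
Substituting: BOD_load = 161.4450 * 1935.1590 / 1000
Result: 312.4217 kg/day


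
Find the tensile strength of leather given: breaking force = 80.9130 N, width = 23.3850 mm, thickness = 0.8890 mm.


Formula: TS = force / (width * thickness)
Substituting: TS = 80.9130 / (23.3850 * 0.8890)
Result: 3.8921 N/mm^2


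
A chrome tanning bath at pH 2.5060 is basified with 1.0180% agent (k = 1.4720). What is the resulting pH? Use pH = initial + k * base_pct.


Formula: pH_final = pH_initial + k * base_pct
Substituting: pH_final = 2.5060 + 1.4720 * 1.0180
Result: 4.0045


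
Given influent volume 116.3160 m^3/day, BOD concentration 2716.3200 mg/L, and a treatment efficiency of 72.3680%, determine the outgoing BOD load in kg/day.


Load_in = volume * conc / 1000 = 116.3160 * 2716.3200 / 1000 = 315.9515 kg/day
Removed = Load_in * eff / 100 = 315.9515 * 72.3680 / 100 = 228.6478 kg/day
Load_out = Load_in - Removed = 315.9515 - 228.6478 = 87.3037 kg/day


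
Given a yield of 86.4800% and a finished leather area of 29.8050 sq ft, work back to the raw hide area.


Formula: raw = finished * 100 / yield
Substituting: raw = 29.8050 * 100 / 86.4800
Result: 34.4646 sq ft


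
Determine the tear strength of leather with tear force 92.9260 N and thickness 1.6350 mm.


Formula: Tear strength = force / thickness
Substituting: Tear strength = 92.9260 / 1.6350
Result: 56.8355 N/mm


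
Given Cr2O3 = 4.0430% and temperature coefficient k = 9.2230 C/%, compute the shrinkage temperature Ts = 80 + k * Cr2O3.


Formula: Ts = 80 + k * Cr2O3
Substituting: Ts = 80 + 9.2230 * 4.0430
Result: 117.2886 C


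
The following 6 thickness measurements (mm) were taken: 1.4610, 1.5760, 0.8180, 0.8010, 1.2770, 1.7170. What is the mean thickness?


Formula: Average = sum / n
Substituting: Average = 7.6500 / 6
Result: 1.2750 mm


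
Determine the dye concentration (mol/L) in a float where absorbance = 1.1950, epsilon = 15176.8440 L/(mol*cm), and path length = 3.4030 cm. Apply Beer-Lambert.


Formula: c = A / (epsilon * l)
Substituting: c = 1.1950 / (15176.8440 * 3.4030)
Result: 2.3138e-05 mol/L


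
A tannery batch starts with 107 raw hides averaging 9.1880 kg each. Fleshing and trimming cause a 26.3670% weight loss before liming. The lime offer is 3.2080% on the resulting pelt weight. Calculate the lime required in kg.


Total_raw = N * avg_wt = 107 * 9.1880 = 983.1160 kg
Substrate = Total_raw * (1 - loss/100) = 983.1160 * (1 - 26.3670/100) = 723.8978 kg
Lime = Substrate * pct / 100 = 723.8978 * 3.2080 / 100 = 23.2226 kg


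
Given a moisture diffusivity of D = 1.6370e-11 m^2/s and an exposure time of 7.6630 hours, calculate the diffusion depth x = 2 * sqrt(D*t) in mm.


t = 7.6630 hr * 3600 = 27586.8000 s
D * t = 1.6370e-11 * 27586.8000 = 4.5160e-07
x = 2 * sqrt(D*t) = 2 * sqrt(4.5160e-07) = 0.00134402 m = 1.3440 mm


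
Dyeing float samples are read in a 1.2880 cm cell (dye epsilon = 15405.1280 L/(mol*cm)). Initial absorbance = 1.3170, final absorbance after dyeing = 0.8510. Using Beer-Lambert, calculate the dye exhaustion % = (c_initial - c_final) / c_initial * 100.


c_initial = A_i / (epsilon * l) = 1.3170 / (15405.1280 * 1.2880) = 6.6375e-05 mol/L
c_final = A_f / (epsilon * l) = 0.8510 / (15405.1280 * 1.2880) = 4.2889e-05 mol/L
Exhaustion = (c_initial - c_final) / c_initial * 100 = (6.6375e-05 - 4.2889e-05) / 6.6375e-05 * 100 = 35.3834 %


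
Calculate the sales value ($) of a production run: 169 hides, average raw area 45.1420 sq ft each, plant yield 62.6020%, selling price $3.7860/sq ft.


Raw_total = N * avg_area = 169 * 45.1420 = 7628.9980 sq ft
Finished = Raw_total * yield / 100 = 7628.9980 * 62.6020 / 100 = 4775.9053 sq ft
Value = Finished * price = 4775.9053 * 3.7860 = 18081.5776 $


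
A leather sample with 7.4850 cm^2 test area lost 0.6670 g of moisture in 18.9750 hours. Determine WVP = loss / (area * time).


Formula: WVP = loss / (area * time)
Substituting: WVP = 0.6670 / (7.4850 * 18.9750)
Result: 0.00469626 g/(cm^2*hr)


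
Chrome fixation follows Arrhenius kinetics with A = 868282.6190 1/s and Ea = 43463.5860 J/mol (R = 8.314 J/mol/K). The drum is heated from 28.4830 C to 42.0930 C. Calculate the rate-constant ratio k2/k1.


T1 = 28.4830 + 273.15 = 301.6330 K; T2 = 42.0930 + 273.15 = 315.2430 K
k1 = A * exp(-Ea/(R*T1)) = 868282.6190 * exp(-43463.5860/(8.314*301.6330)) = 0.0258034 1/s
k2 = A * exp(-Ea/(R*T2)) = 868282.6190 * exp(-43463.5860/(8.314*315.2430)) = 0.0545306 1/s
k2/k1 = 0.0545306 / 0.0258034 = 2.1133


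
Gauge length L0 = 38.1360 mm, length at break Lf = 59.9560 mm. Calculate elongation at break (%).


Formula: Elongation = (Lf - L0) / L0 * 100
Substituting: Elongation = (59.9560 - 38.1360) / 38.1360 * 100
Result: 57.2163 %


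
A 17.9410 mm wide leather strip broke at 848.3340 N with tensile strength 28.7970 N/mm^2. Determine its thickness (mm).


Formula: t = F / (TS * w)
Substituting: t = 848.3340 / (28.7970 * 17.9410)
Result: 1.6420 mm


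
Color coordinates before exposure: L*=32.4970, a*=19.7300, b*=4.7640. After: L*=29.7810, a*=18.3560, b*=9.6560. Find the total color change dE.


dL = -2.7160, da = -1.3740, db = 4.8920
dE = sqrt((-2.7160)^2 + (-1.3740)^2 + 4.8920^2) = 5.7616


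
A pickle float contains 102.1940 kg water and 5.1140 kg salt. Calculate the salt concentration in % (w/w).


Formula: Conc = salt / (water + salt) * 100
Substituting: Conc = 5.1140 / (102.1940 + 5.1140) * 100
Result: 4.7657 %


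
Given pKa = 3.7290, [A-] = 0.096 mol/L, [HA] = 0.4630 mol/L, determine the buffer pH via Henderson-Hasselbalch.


ratio = [A-] / [HA] = 0.096 / 0.4630 = 0.2073
log10(ratio) = -0.6833
pH = pKa + log10(ratio) = 3.7290 - 0.6833 = 3.0457


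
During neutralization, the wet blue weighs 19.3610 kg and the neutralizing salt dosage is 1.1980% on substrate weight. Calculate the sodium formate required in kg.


Formula: Neutralizer = substrate * pct / 100
Substituting: Neutralizer = 19.3610 * 1.1980 / 100
Result: 0.2319 kg


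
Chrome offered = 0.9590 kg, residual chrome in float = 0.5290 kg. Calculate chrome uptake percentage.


Formula: Uptake = (offered - residual) / offered * 100
Substituting: Uptake = (0.9590 - 0.5290) / 0.9590 * 100
Result: 44.8384 %


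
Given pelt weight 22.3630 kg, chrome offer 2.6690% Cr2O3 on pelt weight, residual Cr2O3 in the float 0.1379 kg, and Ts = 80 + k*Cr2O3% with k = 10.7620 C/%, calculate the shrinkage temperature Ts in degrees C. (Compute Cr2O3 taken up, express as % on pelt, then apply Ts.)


Offered = pelt * offer_pct / 100 = 22.3630 * 2.6690 / 100 = 0.5969 kg
Uptake = offered - residual = 0.5969 - 0.1379 = 0.4590 kg
Cr2O3% on pelt = uptake / pelt * 100 = 0.4590 / 22.3630 * 100 = 2.0524 %
Ts = 80 + k * Cr2O3% = 80 + 10.7620 * 2.0524 = 102.0875 C


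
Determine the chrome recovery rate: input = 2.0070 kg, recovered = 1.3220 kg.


Formula: Recovery = recovered / input * 100
Substituting: Recovery = 1.3220 / 2.0070 * 100
Result: 65.8695 %


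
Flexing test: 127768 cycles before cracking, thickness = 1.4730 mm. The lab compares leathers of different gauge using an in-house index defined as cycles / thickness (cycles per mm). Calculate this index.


Formula: Index = cycles / thickness
Substituting: Index = 127768 / 1.4730
Result: 86739.9864 cycles/mm


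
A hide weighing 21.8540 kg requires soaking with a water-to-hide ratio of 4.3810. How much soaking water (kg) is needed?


Formula: Water = hide_weight * ratio
Substituting: Water = 21.8540 * 4.3810
Result: 95.7424 kg


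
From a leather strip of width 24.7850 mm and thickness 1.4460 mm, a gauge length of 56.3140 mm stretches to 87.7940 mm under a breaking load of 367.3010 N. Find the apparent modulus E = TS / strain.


TS = F / (w * t) = 367.3010 / (24.7850 * 1.4460) = 10.2486 N/mm^2
strain = (Lf - L0) / L0 = (87.7940 - 56.3140) / 56.3140 = 0.5590
E = TS / strain = 10.2486 / 0.5590 = 18.3335 N/mm^2


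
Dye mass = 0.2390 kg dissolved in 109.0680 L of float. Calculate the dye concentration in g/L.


Formula: Conc = dye_mass(kg) / volume(L) * 1000
Substituting: Conc = 0.2390 / 109.0680 * 1000
Result: 2.1913 g/L


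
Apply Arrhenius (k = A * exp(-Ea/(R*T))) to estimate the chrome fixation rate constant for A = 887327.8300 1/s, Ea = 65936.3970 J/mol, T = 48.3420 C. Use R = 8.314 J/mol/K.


T_K = T_C + 273.15 = 48.3420 + 273.15 = 321.4920 K
exponent = -Ea / (R * T_K) = -65936.3970 / (8.314 * 321.4920) = -24.6686
k = A * exp(exponent) = 887327.8300 * exp(-24.6686) = 1.7165e-05 1/s


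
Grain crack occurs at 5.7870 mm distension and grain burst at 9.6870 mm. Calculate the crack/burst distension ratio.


Formula: Ratio = crack / burst
Substituting: Ratio = 5.7870 / 9.6870
Result: 0.5974


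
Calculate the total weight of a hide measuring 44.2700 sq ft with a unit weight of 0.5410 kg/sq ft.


Formula: Weight = area * weight_per_sqft
Substituting: Weight = 44.2700 * 0.5410
Result: 23.9501 kg


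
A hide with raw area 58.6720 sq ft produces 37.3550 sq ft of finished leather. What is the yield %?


Formula: Yield = finished / raw * 100
Substituting: Yield = 37.3550 / 58.6720 * 100
Result: 63.6675 %


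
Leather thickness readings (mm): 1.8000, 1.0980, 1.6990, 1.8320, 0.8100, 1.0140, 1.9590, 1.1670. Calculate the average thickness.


Formula: Average = sum / n
Substituting: Average = 11.3790 / 8
Result: 1.4224 mm


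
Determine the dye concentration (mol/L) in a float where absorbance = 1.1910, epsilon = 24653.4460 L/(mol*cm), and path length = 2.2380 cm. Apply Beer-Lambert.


Formula: c = A / (epsilon * l)
Substituting: c = 1.1910 / (24653.4460 * 2.2380)
Result: 2.1586e-05 mol/L


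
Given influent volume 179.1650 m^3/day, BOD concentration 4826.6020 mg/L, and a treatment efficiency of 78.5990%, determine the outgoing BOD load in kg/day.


Load_in = volume * conc / 1000 = 179.1650 * 4826.6020 / 1000 = 864.7581 kg/day
Removed = Load_in * eff / 100 = 864.7581 * 78.5990 / 100 = 679.6913 kg/day
Load_out = Load_in - Removed = 864.7581 - 679.6913 = 185.0669 kg/day


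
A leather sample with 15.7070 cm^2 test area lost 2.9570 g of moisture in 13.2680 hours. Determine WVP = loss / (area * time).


Formula: WVP = loss / (area * time)
Substituting: WVP = 2.9570 / (15.7070 * 13.2680)
Result: 0.014189 g/(cm^2*hr)


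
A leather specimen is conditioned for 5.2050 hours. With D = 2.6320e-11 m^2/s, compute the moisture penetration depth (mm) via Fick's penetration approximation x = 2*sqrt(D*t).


t = 5.2050 hr * 3600 = 18738.0000 s
D * t = 2.6320e-11 * 18738.0000 = 4.9318e-07
x = 2 * sqrt(D*t) = 2 * sqrt(4.9318e-07) = 0.00140454 m = 1.4045 mm


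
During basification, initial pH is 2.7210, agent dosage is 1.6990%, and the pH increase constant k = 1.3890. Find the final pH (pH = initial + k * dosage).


Formula: pH_final = pH_initial + k * base_pct
Substituting: pH_final = 2.7210 + 1.3890 * 1.6990
Result: 5.0809


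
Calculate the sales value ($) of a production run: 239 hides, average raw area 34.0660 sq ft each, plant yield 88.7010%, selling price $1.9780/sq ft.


Raw_total = N * avg_area = 239 * 34.0660 = 8141.7740 sq ft
Finished = Raw_total * yield / 100 = 8141.7740 * 88.7010 / 100 = 7221.8350 sq ft
Value = Finished * price = 7221.8350 * 1.9780 = 14284.7895 $


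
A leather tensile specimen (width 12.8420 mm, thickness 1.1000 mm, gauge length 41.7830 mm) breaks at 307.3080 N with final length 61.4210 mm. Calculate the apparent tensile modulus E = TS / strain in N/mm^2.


TS = F / (w * t) = 307.3080 / (12.8420 * 1.1000) = 21.7545 N/mm^2
strain = (Lf - L0) / L0 = (61.4210 - 41.7830) / 41.7830 = 0.4700
E = TS / strain = 21.7545 / 0.4700 = 46.2861 N/mm^2


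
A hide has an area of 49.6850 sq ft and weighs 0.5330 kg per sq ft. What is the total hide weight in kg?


Formula: Weight = area * weight_per_sqft
Substituting: Weight = 49.6850 * 0.5330
Result: 26.4821 kg


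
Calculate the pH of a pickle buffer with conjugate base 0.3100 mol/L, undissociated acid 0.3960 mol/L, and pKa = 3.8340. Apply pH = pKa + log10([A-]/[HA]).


ratio = [A-] / [HA] = 0.3100 / 0.3960 = 0.7828
log10(ratio) = -0.1063
pH = pKa + log10(ratio) = 3.8340 - 0.1063 = 3.7277


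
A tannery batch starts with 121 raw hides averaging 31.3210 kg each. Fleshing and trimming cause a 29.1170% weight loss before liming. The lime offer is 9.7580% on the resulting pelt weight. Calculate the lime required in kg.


Total_raw = N * avg_wt = 121 * 31.3210 = 3789.8410 kg
Substrate = Total_raw * (1 - loss/100) = 3789.8410 * (1 - 29.1170/100) = 2686.3530 kg
Lime = Substrate * pct / 100 = 2686.3530 * 9.7580 / 100 = 262.1343 kg


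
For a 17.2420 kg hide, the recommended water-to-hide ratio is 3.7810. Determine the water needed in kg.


Formula: Water = hide_weight * ratio
Substituting: Water = 17.2420 * 3.7810
Result: 65.1920 kg


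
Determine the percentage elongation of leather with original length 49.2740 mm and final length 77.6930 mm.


Formula: Elongation = (Lf - L0) / L0 * 100
Substituting: Elongation = (77.6930 - 49.2740) / 49.2740 * 100
Result: 57.6754 %


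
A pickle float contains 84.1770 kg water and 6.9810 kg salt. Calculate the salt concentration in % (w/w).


Formula: Conc = salt / (water + salt) * 100
Substituting: Conc = 6.9810 / (84.1770 + 6.9810) * 100
Result: 7.6581 %


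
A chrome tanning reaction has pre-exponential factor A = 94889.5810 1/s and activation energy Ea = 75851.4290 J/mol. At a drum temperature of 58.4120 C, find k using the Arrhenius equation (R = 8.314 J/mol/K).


T_K = T_C + 273.15 = 58.4120 + 273.15 = 331.5620 K
exponent = -Ea / (R * T_K) = -75851.4290 / (8.314 * 331.5620) = -27.5162
k = A * exp(exponent) = 94889.5810 * exp(-27.5162) = 1.0643e-07 1/s


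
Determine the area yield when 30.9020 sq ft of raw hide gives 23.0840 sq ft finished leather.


Formula: Yield = finished / raw * 100
Substituting: Yield = 23.0840 / 30.9020 * 100
Result: 74.7007 %


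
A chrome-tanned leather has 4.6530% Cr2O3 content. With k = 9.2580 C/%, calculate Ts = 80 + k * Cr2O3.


Formula: Ts = 80 + k * Cr2O3
Substituting: Ts = 80 + 9.2580 * 4.6530
Result: 123.0775 C


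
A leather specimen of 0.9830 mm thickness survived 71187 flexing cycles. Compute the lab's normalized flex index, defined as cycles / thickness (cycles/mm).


Formula: Index = cycles / thickness
Substituting: Index = 71187 / 0.9830
Result: 72418.1078 cycles/mm


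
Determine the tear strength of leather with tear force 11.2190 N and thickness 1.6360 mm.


Formula: Tear strength = force / thickness
Substituting: Tear strength = 11.2190 / 1.6360
Result: 6.8576 N/mm


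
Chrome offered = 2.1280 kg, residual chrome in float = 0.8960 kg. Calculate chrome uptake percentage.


Formula: Uptake = (offered - residual) / offered * 100
Substituting: Uptake = (2.1280 - 0.8960) / 2.1280 * 100
Result: 57.8947 %


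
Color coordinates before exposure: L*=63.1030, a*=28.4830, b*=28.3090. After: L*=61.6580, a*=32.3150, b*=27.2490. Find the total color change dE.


dL = -1.4450, da = 3.8320, db = -1.0600
dE = sqrt((-1.4450)^2 + 3.8320^2 + (-1.0600)^2) = 4.2303


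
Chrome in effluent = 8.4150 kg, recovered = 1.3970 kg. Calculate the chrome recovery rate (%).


Formula: Recovery = recovered / input * 100
Substituting: Recovery = 1.3970 / 8.4150 * 100
Result: 16.6013 %


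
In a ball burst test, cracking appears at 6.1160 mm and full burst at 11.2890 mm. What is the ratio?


Formula: Ratio = crack / burst
Substituting: Ratio = 6.1160 / 11.2890
Result: 0.5418


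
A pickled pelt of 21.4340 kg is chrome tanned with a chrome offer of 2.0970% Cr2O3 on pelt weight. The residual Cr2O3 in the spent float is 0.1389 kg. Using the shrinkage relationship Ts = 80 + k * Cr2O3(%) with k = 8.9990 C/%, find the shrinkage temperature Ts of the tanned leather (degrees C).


Offered = pelt * offer_pct / 100 = 21.4340 * 2.0970 / 100 = 0.4495 kg
Uptake = offered - residual = 0.4495 - 0.1389 = 0.3106 kg
Cr2O3% on pelt = uptake / pelt * 100 = 0.3106 / 21.4340 * 100 = 1.4490 %
Ts = 80 + k * Cr2O3% = 80 + 8.9990 * 1.4490 = 93.0392 C


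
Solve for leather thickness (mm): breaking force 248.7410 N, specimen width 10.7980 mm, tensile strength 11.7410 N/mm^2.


Formula: t = F / (TS * w)
Substituting: t = 248.7410 / (11.7410 * 10.7980)
Result: 1.9620 mm


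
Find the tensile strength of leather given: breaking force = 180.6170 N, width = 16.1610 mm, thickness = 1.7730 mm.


Formula: TS = force / (width * thickness)
Substituting: TS = 180.6170 / (16.1610 * 1.7730)
Result: 6.3035 N/mm^2


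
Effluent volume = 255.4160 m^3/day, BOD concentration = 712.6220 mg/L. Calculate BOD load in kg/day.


Formula: BOD_load = volume * conc / 1000
Substituting: BOD_load = 255.4160 * 712.6220 / 1000
Result: 182.0151 kg/day


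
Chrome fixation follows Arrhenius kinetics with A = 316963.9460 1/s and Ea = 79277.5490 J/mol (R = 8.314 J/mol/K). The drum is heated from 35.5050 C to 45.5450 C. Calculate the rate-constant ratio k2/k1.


T1 = 35.5050 + 273.15 = 308.6550 K; T2 = 45.5450 + 273.15 = 318.6950 K
k1 = A * exp(-Ea/(R*T1)) = 316963.9460 * exp(-79277.5490/(8.314*308.6550)) = 1.2138e-08 1/s
k2 = A * exp(-Ea/(R*T2)) = 316963.9460 * exp(-79277.5490/(8.314*318.6950)) = 3.2123e-08 1/s
k2/k1 = 3.2123e-08 / 1.2138e-08 = 2.6465


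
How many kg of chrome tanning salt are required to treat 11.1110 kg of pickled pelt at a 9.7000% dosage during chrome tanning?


Formula: Chrome = substrate * pct / 100
Substituting: Chrome = 11.1110 * 9.7000 / 100
Result: 1.0778 kg


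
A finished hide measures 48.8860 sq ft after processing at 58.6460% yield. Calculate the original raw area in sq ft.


Formula: raw = finished * 100 / yield
Substituting: raw = 48.8860 * 100 / 58.6460
Result: 83.3578 sq ft


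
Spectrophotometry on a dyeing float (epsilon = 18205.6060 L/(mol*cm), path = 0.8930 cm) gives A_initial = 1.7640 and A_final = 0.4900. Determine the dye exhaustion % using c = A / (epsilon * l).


c_initial = A_i / (epsilon * l) = 1.7640 / (18205.6060 * 0.8930) = 1.0850e-04 mol/L
c_final = A_f / (epsilon * l) = 0.4900 / (18205.6060 * 0.8930) = 3.0140e-05 mol/L
Exhaustion = (c_initial - c_final) / c_initial * 100 = (1.0850e-04 - 3.0140e-05) / 1.0850e-04 * 100 = 72.2222 %


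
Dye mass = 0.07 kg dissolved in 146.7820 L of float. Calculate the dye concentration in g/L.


Formula: Conc = dye_mass(kg) / volume(L) * 1000
Substituting: Conc = 0.07 / 146.7820 * 1000
Result: 0.4769 g/L


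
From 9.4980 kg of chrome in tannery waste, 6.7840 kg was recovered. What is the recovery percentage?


Formula: Recovery = recovered / input * 100
Substituting: Recovery = 6.7840 / 9.4980 * 100
Result: 71.4256 %


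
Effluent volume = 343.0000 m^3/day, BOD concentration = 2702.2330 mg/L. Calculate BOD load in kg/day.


Formula: BOD_load = volume * conc / 1000
Substituting: BOD_load = 343.0000 * 2702.2330 / 1000
Result: 926.8659 kg/day


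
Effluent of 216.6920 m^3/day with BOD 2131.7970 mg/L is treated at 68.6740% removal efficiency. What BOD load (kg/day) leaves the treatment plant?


Load_in = volume * conc / 1000 = 216.6920 * 2131.7970 / 1000 = 461.9434 kg/day
Removed = Load_in * eff / 100 = 461.9434 * 68.6740 / 100 = 317.2350 kg/day
Load_out = Load_in - Removed = 461.9434 - 317.2350 = 144.7084 kg/day


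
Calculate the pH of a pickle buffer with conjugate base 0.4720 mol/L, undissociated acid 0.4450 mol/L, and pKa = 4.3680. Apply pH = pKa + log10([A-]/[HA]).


ratio = [A-] / [HA] = 0.4720 / 0.4450 = 1.0607
log10(ratio) = 0.025582
pH = pKa + log10(ratio) = 4.3680 + 0.025582 = 4.3936


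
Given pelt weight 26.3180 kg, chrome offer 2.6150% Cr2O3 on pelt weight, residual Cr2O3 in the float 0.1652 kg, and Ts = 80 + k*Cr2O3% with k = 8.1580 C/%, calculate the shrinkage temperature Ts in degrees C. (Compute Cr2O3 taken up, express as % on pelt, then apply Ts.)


Offered = pelt * offer_pct / 100 = 26.3180 * 2.6150 / 100 = 0.6882 kg
Uptake = offered - residual = 0.6882 - 0.1652 = 0.5230 kg
Cr2O3% on pelt = uptake / pelt * 100 = 0.5230 / 26.3180 * 100 = 1.9873 %
Ts = 80 + k * Cr2O3% = 80 + 8.1580 * 1.9873 = 96.2123 C


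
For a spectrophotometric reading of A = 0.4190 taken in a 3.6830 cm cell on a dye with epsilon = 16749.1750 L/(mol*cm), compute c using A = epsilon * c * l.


Formula: c = A / (epsilon * l)
Substituting: c = 0.4190 / (16749.1750 * 3.6830)
Result: 6.7923e-06 mol/L


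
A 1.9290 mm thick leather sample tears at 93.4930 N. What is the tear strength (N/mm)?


Formula: Tear strength = force / thickness
Substituting: Tear strength = 93.4930 / 1.9290
Result: 48.4671 N/mm


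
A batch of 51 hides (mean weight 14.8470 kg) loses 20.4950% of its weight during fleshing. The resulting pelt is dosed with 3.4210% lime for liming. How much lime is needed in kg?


Total_raw = N * avg_wt = 51 * 14.8470 = 757.1970 kg
Substrate = Total_raw * (1 - loss/100) = 757.1970 * (1 - 20.4950/100) = 602.0095 kg
Lime = Substrate * pct / 100 = 602.0095 * 3.4210 / 100 = 20.5947 kg


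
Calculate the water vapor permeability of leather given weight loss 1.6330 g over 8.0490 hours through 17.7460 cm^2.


Formula: WVP = loss / (area * time)
Substituting: WVP = 1.6330 / (17.7460 * 8.0490)
Result: 0.0114326 g/(cm^2*hr)


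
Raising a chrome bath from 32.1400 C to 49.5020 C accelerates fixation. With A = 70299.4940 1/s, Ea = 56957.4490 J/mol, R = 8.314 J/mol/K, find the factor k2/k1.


T1 = 32.1400 + 273.15 = 305.2900 K; T2 = 49.5020 + 273.15 = 322.6520 K
k1 = A * exp(-Ea/(R*T1)) = 70299.4940 * exp(-56957.4490/(8.314*305.2900)) = 1.2626e-05 1/s
k2 = A * exp(-Ea/(R*T2)) = 70299.4940 * exp(-56957.4490/(8.314*322.6520)) = 4.2237e-05 1/s
k2/k1 = 4.2237e-05 / 1.2626e-05 = 3.3452


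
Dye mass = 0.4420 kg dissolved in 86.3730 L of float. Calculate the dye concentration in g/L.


Formula: Conc = dye_mass(kg) / volume(L) * 1000
Substituting: Conc = 0.4420 / 86.3730 * 1000
Result: 5.1173 g/L


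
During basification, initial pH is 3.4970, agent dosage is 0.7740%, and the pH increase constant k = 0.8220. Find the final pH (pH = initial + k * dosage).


Formula: pH_final = pH_initial + k * base_pct
Substituting: pH_final = 3.4970 + 0.8220 * 0.7740
Result: 4.1332


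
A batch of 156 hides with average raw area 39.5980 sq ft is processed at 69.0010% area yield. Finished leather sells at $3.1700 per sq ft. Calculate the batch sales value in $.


Raw_total = N * avg_area = 156 * 39.5980 = 6177.2880 sq ft
Finished = Raw_total * yield / 100 = 6177.2880 * 69.0010 / 100 = 4262.3905 sq ft
Value = Finished * price = 4262.3905 * 3.1700 = 13511.7779 $


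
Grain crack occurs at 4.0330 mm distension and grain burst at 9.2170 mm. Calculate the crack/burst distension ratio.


Formula: Ratio = crack / burst
Substituting: Ratio = 4.0330 / 9.2170
Result: 0.4376


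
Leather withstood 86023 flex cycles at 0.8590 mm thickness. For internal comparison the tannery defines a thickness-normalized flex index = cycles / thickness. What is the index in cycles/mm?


Formula: Index = cycles / thickness
Substituting: Index = 86023 / 0.8590
Result: 100143.1898 cycles/mm


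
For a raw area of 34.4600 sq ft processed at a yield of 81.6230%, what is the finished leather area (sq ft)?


Formula: finished = raw * yield / 100
Substituting: finished = 34.4600 * 81.6230 / 100
Result: 28.1273 sq ft


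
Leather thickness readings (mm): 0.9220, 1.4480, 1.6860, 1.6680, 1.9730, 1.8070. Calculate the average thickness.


Formula: Average = sum / n
Substituting: Average = 9.5040 / 6
Result: 1.5840 mm


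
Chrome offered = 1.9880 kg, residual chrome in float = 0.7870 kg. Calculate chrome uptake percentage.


Formula: Uptake = (offered - residual) / offered * 100
Substituting: Uptake = (1.9880 - 0.7870) / 1.9880 * 100
Result: 60.4125 %


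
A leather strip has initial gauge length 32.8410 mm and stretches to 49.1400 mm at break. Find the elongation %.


Formula: Elongation = (Lf - L0) / L0 * 100
Substituting: Elongation = (49.1400 - 32.8410) / 32.8410 * 100
Result: 49.6300 %


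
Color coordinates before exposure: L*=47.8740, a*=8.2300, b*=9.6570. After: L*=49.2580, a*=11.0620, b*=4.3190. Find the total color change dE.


dL = 1.3840, da = 2.8320, db = -5.3380
dE = sqrt(1.3840^2 + 2.8320^2 + (-5.3380)^2) = 6.1992


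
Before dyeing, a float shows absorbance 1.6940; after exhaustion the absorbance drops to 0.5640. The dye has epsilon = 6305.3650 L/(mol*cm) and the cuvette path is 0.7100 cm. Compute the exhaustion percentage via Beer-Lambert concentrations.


c_initial = A_i / (epsilon * l) = 1.6940 / (6305.3650 * 0.7100) = 3.7839e-04 mol/L
c_final = A_f / (epsilon * l) = 0.5640 / (6305.3650 * 0.7100) = 1.2598e-04 mol/L
Exhaustion = (c_initial - c_final) / c_initial * 100 = (3.7839e-04 - 1.2598e-04) / 3.7839e-04 * 100 = 66.7060 %


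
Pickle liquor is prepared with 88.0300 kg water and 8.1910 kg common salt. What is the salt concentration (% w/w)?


Formula: Conc = salt / (water + salt) * 100
Substituting: Conc = 8.1910 / (88.0300 + 8.1910) * 100
Result: 8.5127 %


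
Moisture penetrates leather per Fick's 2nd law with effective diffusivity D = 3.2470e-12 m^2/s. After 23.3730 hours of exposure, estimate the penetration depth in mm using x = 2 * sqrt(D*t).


t = 23.3730 hr * 3600 = 84142.8000 s
D * t = 3.2470e-12 * 84142.8000 = 2.7321e-07
x = 2 * sqrt(D*t) = 2 * sqrt(2.7321e-07) = 0.00104539 m = 1.0454 mm


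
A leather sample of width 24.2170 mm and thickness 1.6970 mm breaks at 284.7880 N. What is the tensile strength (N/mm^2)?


Formula: TS = force / (width * thickness)
Substituting: TS = 284.7880 / (24.2170 * 1.6970)
Result: 6.9298 N/mm^2


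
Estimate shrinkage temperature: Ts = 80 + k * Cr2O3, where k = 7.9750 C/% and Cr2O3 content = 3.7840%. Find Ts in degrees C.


Formula: Ts = 80 + k * Cr2O3
Substituting: Ts = 80 + 7.9750 * 3.7840
Result: 110.1774 C


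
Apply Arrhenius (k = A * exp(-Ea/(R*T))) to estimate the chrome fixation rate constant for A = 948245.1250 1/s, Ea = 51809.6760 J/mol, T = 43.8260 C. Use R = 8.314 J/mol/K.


T_K = T_C + 273.15 = 43.8260 + 273.15 = 316.9760 K
exponent = -Ea / (R * T_K) = -51809.6760 / (8.314 * 316.9760) = -19.6596
k = A * exp(exponent) = 948245.1250 * exp(-19.6596) = 0.00274706 1/s


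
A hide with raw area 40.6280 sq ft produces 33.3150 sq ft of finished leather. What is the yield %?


Formula: Yield = finished / raw * 100
Substituting: Yield = 33.3150 / 40.6280 * 100
Result: 82.0001 %


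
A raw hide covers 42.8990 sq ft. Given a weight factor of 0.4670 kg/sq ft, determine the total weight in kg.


Formula: Weight = area * weight_per_sqft
Substituting: Weight = 42.8990 * 0.4670
Result: 20.0338 kg


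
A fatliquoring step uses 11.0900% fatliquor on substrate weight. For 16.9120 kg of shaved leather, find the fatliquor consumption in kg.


Formula: Fat = substrate * pct / 100
Substituting: Fat = 16.9120 * 11.0900 / 100
Result: 1.8755 kg


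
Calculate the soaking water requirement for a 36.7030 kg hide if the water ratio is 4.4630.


Formula: Water = hide_weight * ratio
Substituting: Water = 36.7030 * 4.4630
Result: 163.8055 kg


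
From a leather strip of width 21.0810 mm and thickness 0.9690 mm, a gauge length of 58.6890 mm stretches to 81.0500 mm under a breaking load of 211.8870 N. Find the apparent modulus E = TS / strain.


TS = F / (w * t) = 211.8870 / (21.0810 * 0.9690) = 10.3726 N/mm^2
strain = (Lf - L0) / L0 = (81.0500 - 58.6890) / 58.6890 = 0.3810
E = TS / strain = 10.3726 / 0.3810 = 27.2242 N/mm^2


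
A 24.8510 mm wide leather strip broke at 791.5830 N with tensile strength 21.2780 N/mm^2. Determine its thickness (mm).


Formula: t = F / (TS * w)
Substituting: t = 791.5830 / (21.2780 * 24.8510)
Result: 1.4970 mm


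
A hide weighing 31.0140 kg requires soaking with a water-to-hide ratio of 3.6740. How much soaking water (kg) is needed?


Formula: Water = hide_weight * ratio
Substituting: Water = 31.0140 * 3.6740
Result: 113.9454 kg


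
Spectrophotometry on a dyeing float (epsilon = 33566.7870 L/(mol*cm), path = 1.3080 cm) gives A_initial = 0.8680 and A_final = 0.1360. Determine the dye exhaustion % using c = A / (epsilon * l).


c_initial = A_i / (epsilon * l) = 0.8680 / (33566.7870 * 1.3080) = 1.9770e-05 mol/L
c_final = A_f / (epsilon * l) = 0.1360 / (33566.7870 * 1.3080) = 3.0976e-06 mol/L
Exhaustion = (c_initial - c_final) / c_initial * 100 = (1.9770e-05 - 3.0976e-06) / 1.9770e-05 * 100 = 84.3318 %


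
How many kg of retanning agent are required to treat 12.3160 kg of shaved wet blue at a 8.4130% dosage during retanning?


Formula: Retan = substrate * pct / 100
Substituting: Retan = 12.3160 * 8.4130 / 100
Result: 1.0361 kg


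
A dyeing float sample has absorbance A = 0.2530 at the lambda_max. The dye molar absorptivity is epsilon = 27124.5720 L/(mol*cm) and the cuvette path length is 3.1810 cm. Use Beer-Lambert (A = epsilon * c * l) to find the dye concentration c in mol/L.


Formula: c = A / (epsilon * l)
Substituting: c = 0.2530 / (27124.5720 * 3.1810)
Result: 2.9322e-06 mol/L


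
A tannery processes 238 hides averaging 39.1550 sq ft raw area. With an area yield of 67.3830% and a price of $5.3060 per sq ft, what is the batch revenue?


Raw_total = N * avg_area = 238 * 39.1550 = 9318.8900 sq ft
Finished = Raw_total * yield / 100 = 9318.8900 * 67.3830 / 100 = 6279.3476 sq ft
Value = Finished * price = 6279.3476 * 5.3060 = 33318.2186 $


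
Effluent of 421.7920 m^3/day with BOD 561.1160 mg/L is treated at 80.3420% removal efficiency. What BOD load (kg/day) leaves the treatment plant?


Load_in = volume * conc / 1000 = 421.7920 * 561.1160 / 1000 = 236.6742 kg/day
Removed = Load_in * eff / 100 = 236.6742 * 80.3420 / 100 = 190.1488 kg/day
Load_out = Load_in - Removed = 236.6742 - 190.1488 = 46.5254 kg/day


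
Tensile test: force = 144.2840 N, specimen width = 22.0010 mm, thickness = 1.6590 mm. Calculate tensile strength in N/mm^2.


Formula: TS = force / (width * thickness)
Substituting: TS = 144.2840 / (22.0010 * 1.6590)
Result: 3.9530 N/mm^2


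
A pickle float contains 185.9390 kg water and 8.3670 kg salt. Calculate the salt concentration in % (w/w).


Formula: Conc = salt / (water + salt) * 100
Substituting: Conc = 8.3670 / (185.9390 + 8.3670) * 100
Result: 4.3061 %


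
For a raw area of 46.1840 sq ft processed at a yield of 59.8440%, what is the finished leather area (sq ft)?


Formula: finished = raw * yield / 100
Substituting: finished = 46.1840 * 59.8440 / 100
Result: 27.6384 sq ft


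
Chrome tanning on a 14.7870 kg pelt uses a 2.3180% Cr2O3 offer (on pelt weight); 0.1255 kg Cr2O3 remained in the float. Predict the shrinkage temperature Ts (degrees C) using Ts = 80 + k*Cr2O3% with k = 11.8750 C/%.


Offered = pelt * offer_pct / 100 = 14.7870 * 2.3180 / 100 = 0.3428 kg
Uptake = offered - residual = 0.3428 - 0.1255 = 0.2173 kg
Cr2O3% on pelt = uptake / pelt * 100 = 0.2173 / 14.7870 * 100 = 1.4693 %
Ts = 80 + k * Cr2O3% = 80 + 11.8750 * 1.4693 = 97.4477 C


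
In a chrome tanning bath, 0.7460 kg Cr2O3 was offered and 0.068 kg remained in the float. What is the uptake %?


Formula: Uptake = (offered - residual) / offered * 100
Substituting: Uptake = (0.7460 - 0.068) / 0.7460 * 100
Result: 90.8847 %


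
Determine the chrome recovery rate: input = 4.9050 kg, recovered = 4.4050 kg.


Formula: Recovery = recovered / input * 100
Substituting: Recovery = 4.4050 / 4.9050 * 100
Result: 89.8063 %


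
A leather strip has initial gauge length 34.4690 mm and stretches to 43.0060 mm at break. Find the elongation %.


Formula: Elongation = (Lf - L0) / L0 * 100
Substituting: Elongation = (43.0060 - 34.4690) / 34.4690 * 100
Result: 24.7672 %


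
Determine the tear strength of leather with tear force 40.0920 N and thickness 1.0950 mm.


Formula: Tear strength = force / thickness
Substituting: Tear strength = 40.0920 / 1.0950
Result: 36.6137 N/mm


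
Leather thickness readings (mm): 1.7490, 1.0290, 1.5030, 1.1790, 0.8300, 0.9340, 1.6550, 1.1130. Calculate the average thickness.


Formula: Average = sum / n
Substituting: Average = 9.9920 / 8
Result: 1.2490 mm


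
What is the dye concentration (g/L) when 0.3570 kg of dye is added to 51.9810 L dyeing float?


Formula: Conc = dye_mass(kg) / volume(L) * 1000
Substituting: Conc = 0.3570 / 51.9810 * 1000
Result: 6.8679 g/L


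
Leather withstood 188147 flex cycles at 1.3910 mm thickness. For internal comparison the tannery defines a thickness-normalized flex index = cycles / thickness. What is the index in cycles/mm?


Formula: Index = cycles / thickness
Substituting: Index = 188147 / 1.3910
Result: 135260.2444 cycles/mm


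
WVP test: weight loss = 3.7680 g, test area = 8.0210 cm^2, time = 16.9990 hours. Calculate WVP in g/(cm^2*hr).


Formula: WVP = loss / (area * time)
Substituting: WVP = 3.7680 / (8.0210 * 16.9990)
Result: 0.027635 g/(cm^2*hr)
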